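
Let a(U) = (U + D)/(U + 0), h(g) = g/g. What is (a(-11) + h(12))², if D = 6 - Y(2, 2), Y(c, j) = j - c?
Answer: 256/121 ≈ 2.1157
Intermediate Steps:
D = 6 (D = 6 - (2 - 1*2) = 6 - (2 - 2) = 6 - 1*0 = 6 + 0 = 6)
h(g) = 1
a(U) = (6 + U)/U (a(U) = (U + 6)/(U + 0) = (6 + U)/U)
(a(-11) + h(12))² = ((6 - 11)/(-11) + 1)² = (-1/11*(-5) + 1)² = (5/11 + 1)² = (16/11)² = 256/121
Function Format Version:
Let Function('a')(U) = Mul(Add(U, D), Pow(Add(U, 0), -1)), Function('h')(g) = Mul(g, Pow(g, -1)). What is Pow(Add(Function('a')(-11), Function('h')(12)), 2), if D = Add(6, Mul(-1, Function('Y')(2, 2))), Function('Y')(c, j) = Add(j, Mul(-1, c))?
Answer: Rational(256, 121) ≈ 2.1157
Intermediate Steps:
D = 6 (D = Add(6, Mul(-1, Add(2, Mul(-1, 2)))) = Add(6, Mul(-1, Add(2, -2))) = Add(6, Mul(-1, 0)) = Add(6, 0) = 6)
Function('h')(g) = 1
Function('a')(U) = Mul(Pow(U, -1), Add(6, U)) (Function('a')(U) = Mul(Add(U, 6), Pow(Add(U, 0), -1)) = Mul(Add(6, U), Pow(U, -1)) = Mul(Pow(U, -1), Add(6, U)))
Pow(Add(Function('a')(-11), Function('h')(12)), 2) = Pow(Add(Mul(Pow(-11, -1), Add(6, -11)), 1), 2) = Pow(Add(Mul(Rational(-1, 11), -5), 1), 2) = Pow(Add(Rational(5, 11), 1), 2) = Pow(Rational(16, 11), 2) = Rational(256, 121)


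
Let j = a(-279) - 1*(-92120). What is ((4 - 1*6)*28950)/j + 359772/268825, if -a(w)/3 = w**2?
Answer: 66437807616/38012661475 ≈ 1.7478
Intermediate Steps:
a(w) = -3*w**2
j = -141403 (j = -3*(-279)**2 - 1*(-92120) = -3*77841 + 92120 = -233523 + 92120 = -141403)
((4 - 1*6)*28950)/j + 359772/268825 = ((4 - 1*6)*28950)/(-141403) + 359772/268825 = ((4 - 6)*28950)*(-1/141403) + 359772*(1/268825) = -2*28950*(-1/141403) + 359772/268825 = -57900*(-1/141403) + 359772/268825 = 57900/141403 + 359772/268825 = 66437807616/38012661475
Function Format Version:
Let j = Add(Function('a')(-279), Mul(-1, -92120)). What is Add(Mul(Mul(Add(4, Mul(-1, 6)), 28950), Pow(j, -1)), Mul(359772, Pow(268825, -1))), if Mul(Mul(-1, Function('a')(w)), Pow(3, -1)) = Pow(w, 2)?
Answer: Rational(66437807616, 38012661475) ≈ 1.7478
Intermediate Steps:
Function('a')(w) = Mul(-3, Pow(w, 2))
j = -141403 (j = Add(Mul(-3, Pow(-279, 2)), Mul(-1, -92120)) = Add(Mul(-3, 77841), 92120) = Add(-233523, 92120) = -141403)
Add(Mul(Mul(Add(4, Mul(-1, 6)), 28950), Pow(j, -1)), Mul(359772, Pow(268825, -1))) = Add(Mul(Mul(Add(4, Mul(-1, 6)), 28950), Pow(-141403, -1)), Mul(359772, Pow(268825, -1))) = Add(Mul(Mul(Add(4, -6), 28950), Rational(-1, 141403)), Mul(359772, Rational(1, 268825))) = Add(Mul(Mul(-2, 28950), Rational(-1, 141403)), Rational(359772, 268825)) = Add(Mul(-57900, Rational(-1, 141403)), Rational(359772, 268825)) = Add(Rational(57900, 141403), Rational(359772, 268825)) = Rational(66437807616, 38012661475)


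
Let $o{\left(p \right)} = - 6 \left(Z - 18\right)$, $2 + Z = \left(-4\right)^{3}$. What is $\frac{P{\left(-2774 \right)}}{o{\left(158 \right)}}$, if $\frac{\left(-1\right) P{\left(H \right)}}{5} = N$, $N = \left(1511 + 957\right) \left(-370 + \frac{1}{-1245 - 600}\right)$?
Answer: $\frac{421195667}{46494} \approx 9059.1$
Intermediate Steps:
$Z = -66$ ($Z = -2 + \left(-4\right)^{3} = -2 - 64 = -66$)
$o{\left(p \right)} = 504$ ($o{\left(p \right)} = - 6 \left(-66 - 18\right) = \left(-6\right) \left(-84\right) = 504$)
$N = - \frac{1684782668}{1845}$ ($N = 2468 \left(-370 + \frac{1}{-1845}\right) = 2468 \left(-370 - \frac{1}{1845}\right) = 2468 \left(- \frac{682651}{1845}\right) = - \frac{1684782668}{1845} \approx -9.1316 \cdot 10^{5}$)
$P{\left(H \right)} = \frac{1684782668}{369}$ ($P{\left(H \right)} = \left(-5\right) \left(- \frac{1684782668}{1845}\right) = \frac{1684782668}{369}$)
$\frac{P{\left(-2774 \right)}}{o{\left(158 \right)}} = \frac{1684782668}{369 \cdot 504} = \frac{1684782668}{369} \cdot \frac{1}{504} = \frac{421195667}{46494}$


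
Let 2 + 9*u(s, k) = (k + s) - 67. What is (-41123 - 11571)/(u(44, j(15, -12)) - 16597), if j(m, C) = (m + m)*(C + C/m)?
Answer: 237123/74891 ≈ 3.1662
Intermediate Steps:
j(m, C) = 2*m*(C + C/m) (j(m, C) = (2*m)*(C + C/m) = 2*m*(C + C/m))
u(s, k) = -23/3 + k/9 + s/9 (u(s, k) = -2/9 + ((k + s) - 67)/9 = -2/9 + (-67 + k + s)/9 = -2/9 + (-67/9 + k/9 + s/9) = -23/3 + k/9 + s/9)
(-41123 - 11571)/(u(44, j(15, -12)) - 16597) = (-41123 - 11571)/((-23/3 + (2*(-12)*(1 + 15))/9 + (⅑)*44) - 16597) = -52694/((-23/3 + (2*(-12)*16)/9 + 44/9) - 16597) = -52694/((-23/3 + (⅑)*(-384) + 44/9) - 16597) = -52694/((-23/3 - 128/3 + 44/9) - 16597) = -52694/(-409/9 - 16597) = -52694/(-149782/9) = -52694*(-9/149782) = 237123/74891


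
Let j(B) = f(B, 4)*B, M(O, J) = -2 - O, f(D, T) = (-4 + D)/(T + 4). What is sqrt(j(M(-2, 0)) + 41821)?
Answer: sqrt(41821) ≈ 204.50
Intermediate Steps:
f(D, T) = (-4 + D)/(4 + T)
j(B) = B*(-1/2 + B/8) (j(B) = ((-4 + B)/(4 + 4))*B = ((-4 + B)/8)*B = (-1/2 + B/8)*B = B*(-1/2 + B/8))
sqrt(j(M(-2, 0)) + 41821) = sqrt((-2 - 1*(-2))*(-4 + (-2 - 1*(-2)))/8 + 41821) = sqrt((-2 + 2)*(-4 + (-2 + 2))/8 + 41821) = sqrt((1/8)*0*(-4 + 0) + 41821) = sqrt((1/8)*0*(-4) + 41821) = sqrt(0 + 41821) = sqrt(41821)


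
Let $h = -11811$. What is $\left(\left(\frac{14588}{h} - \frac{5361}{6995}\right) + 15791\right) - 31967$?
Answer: $- \frac{1336593240151}{82617945} \approx -16178.0$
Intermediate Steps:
$\left(\left(\frac{14588}{h} - \frac{5361}{6995}\right) + 15791\right) - 31967 = \left(\left(\frac{14588}{-11811} - \frac{5361}{6995}\right) + 15791\right) - 31967 = \left(\left(14588 \left(- \frac{1}{11811}\right) - \frac{5361}{6995}\right) + 15791\right) - 31967 = \left(\left(- \frac{14588}{11811} - \frac{5361}{6995}\right) + 15791\right) - 31967 = \left(- \frac{165361831}{82617945} + 15791\right) - 31967 = \frac{1304454607664}{82617945} - 31967 = - \frac{1336593240151}{82617945}$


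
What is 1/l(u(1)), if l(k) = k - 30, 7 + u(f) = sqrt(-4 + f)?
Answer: -37/1372 - I*sqrt(3)/1372 ≈ -0.026968 - 0.0012624*I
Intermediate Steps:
u(f) = -7 + sqrt(-4 + f)
l(k) = -30 + k
1/l(u(1)) = 1/(-30 + (-7 + sqrt(-4 + 1))) = 1/(-30 + (-7 + sqrt(-3))) = 1/(-30 + (-7 + I*sqrt(3))) = 1/(-37 + I*sqrt(3))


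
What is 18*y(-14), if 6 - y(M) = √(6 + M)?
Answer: 108 - 36*I*√2 ≈ 108.0 - 50.912*I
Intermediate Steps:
y(M) = 6 - √(6 + M)
18*y(-14) = 18*(6 - √(6 - 14)) = 18*(6 - √(-8)) = 18*(6 - 2*I*√2) = 108 - 36*I*√2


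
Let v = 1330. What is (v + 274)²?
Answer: 2572816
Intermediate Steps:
(v + 274)² = (1330 + 274)² = 1604² = 2572816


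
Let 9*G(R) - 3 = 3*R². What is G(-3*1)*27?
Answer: 90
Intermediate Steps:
G(R) = ⅓ + R²/3 (G(R) = ⅓ + (3*R²)/9 = ⅓ + R²/3)
G(-3*1)*27 = (⅓ + (-3*1)²/3)*27 = (⅓ + (⅓)*(-3)²)*27 = (⅓ + (⅓)*9)*27 = (⅓ + 3)*27 = (10/3)*27 = 90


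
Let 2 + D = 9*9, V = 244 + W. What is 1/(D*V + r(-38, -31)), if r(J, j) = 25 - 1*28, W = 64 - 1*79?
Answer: 1/18088 ≈ 5.5285e-5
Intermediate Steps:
W = -15 (W = 64 - 79 = -15)
r(J, j) = -3 (r(J, j) = 25 - 28 = -3)
V = 229 (V = 244 - 15 = 229)
D = 79 (D = -2 + 9*9 = -2 + 81 = 79)
1/(D*V + r(-38, -31)) = 1/(79*229 - 3) = 1/(18091 - 3) = 1/18088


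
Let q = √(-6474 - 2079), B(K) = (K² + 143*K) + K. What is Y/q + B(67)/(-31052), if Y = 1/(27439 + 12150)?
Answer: -14137/31052 - I*√8553/338604717 ≈ -0.45527 - 2.7313e-7*I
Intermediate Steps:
B(K) = K² + 144*K
q = I*√8553 (q = √(-8553) = I*√8553 ≈ 92.482*I)
Y = 1/39589 ≈ 2.5260e-5
Y/q + B(67)/(-31052) = 1/(39589*((I*√8553))) + (67*(144 + 67))/(-31052) = (-I*√8553/8553)/39589 + (67*211)*(-1/31052) = -I*√8553/338604717 + 14137*(-1/31052) = -I*√8553/338604717 - 14137/31052 = -14137/31052 - I*√8553/338604717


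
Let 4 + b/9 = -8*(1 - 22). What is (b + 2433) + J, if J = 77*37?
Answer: 6758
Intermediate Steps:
J = 2849
b = 1476 (b = -36 + 9*(-8*(1 - 22)) = -36 + 9*(-8*(-21)) = -36 + 9*168 = -36 + 1512 = 1476)
(b + 2433) + J = (1476 + 2433) + 2849 = 3909 + 2849 = 6758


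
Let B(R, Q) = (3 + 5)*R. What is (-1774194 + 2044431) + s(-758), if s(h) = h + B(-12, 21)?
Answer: 269383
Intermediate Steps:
B(R, Q) = 8*R
s(h) = -96 + h (s(h) = h + 8*(-12) = h - 96 = -96 + h)
(-1774194 + 2044431) + s(-758) = (-1774194 + 2044431) + (-96 - 758) = 270237 - 854 = 269383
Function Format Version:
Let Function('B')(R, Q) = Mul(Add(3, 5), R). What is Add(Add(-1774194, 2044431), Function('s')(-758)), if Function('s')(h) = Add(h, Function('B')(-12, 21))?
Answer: 269383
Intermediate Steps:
Function('B')(R, Q) = Mul(8, R)
Function('s')(h) = Add(-96, h) (Function('s')(h) = Add(h, Mul(8, -12)) = Add(h, -96) = Add(-96, h))
Add(Add(-1774194, 2044431), Function('s')(-758)) = Add(Add(-1774194, 2044431), Add(-96, -758)) = Add(270237, -854) = 269383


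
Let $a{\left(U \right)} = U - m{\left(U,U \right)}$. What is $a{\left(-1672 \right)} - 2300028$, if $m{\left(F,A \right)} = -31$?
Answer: $-2301669$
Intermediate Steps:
$a{\left(U \right)} = 31 + U$ ($a{\left(U \right)} = U - -31 = U + 31 = 31 + U$)
$a{\left(-1672 \right)} - 2300028 = \left(31 - 1672\right) - 2300028 = -1641 - 2300028 = -2301669$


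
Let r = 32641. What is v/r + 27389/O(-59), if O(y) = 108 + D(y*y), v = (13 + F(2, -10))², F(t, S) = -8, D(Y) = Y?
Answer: 894094074/117148549 ≈ 7.6321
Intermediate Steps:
v = 25 (v = (13 - 8)² = 5² = 25)
O(y) = 108 + y² (O(y) = 108 + y*y = 108 + y²)
v/r + 27389/O(-59) = 25/32641 + 27389/(108 + (-59)²) = 25*(1/32641) + 27389/(108 + 3481) = 25/32641 + 27389/3589 = 894094074/117148549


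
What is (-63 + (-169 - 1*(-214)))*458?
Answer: -8244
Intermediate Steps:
(-63 + (-169 - 1*(-214)))*458 = (-63 + (-169 + 214))*458 = (-63 + 45)*458 = -18*458 = -8244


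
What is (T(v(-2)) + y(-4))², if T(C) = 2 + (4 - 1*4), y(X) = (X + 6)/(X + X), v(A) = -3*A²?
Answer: 49/16 ≈ 3.0625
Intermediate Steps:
y(X) = (6 + X)/(2*X) (y(X) = (6 + X)/((2*X)) = (6 + X)*(1/(2*X)) = (6 + X)/(2*X))
T(C) = 2 (T(C) = 2 + (4 - 4) = 2 + 0 = 2)
(T(v(-2)) + y(-4))² = (2 + (½)*(6 - 4)/(-4))² = (2 + (½)*(-¼)*2)² = (2 - ¼)² = (7/4)² = 49/16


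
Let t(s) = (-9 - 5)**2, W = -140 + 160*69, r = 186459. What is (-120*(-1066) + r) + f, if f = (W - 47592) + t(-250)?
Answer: 277883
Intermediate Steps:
W = 10900 (W = -140 + 11040 = 10900)
t(s) = 196 (t(s) = (-14)**2 = 196)
f = -36496 (f = (10900 - 47592) + 196 = -36692 + 196 = -36496)
(-120*(-1066) + r) + f = (-120*(-1066) + 186459) - 36496 = (127920 + 186459) - 36496 = 314379 - 36496 = 277883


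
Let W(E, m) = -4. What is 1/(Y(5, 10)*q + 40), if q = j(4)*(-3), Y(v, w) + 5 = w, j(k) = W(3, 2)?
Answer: 1/100 ≈ 0.010000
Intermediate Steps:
j(k) = -4
Y(v, w) = -5 + w
q = 12 (q = -4*(-3) = 12)
1/(Y(5, 10)*q + 40) = 1/((-5 + 10)*12 + 40) = 1/(5*12 + 40) = 1/(60 + 40) = 1/100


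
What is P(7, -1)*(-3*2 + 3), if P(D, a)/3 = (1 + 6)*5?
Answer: -315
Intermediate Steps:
P(D, a) = 105 (P(D, a) = 3*((1 + 6)*5) = 3*(7*5) = 3*35 = 105)
P(7, -1)*(-3*2 + 3) = 105*(-3*2 + 3) = 105*(-6 + 3) = 105*(-3) = -315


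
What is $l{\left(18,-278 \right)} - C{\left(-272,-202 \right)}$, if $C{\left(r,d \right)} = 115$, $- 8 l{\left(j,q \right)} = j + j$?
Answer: $- \frac{239}{2} \approx -119.5$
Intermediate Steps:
$l{\left(j,q \right)} = - \frac{j}{4}$ ($l{\left(j,q \right)} = - \frac{j + j}{8} = - \frac{2 j}{8} = - \frac{j}{4}$)
$l{\left(18,-278 \right)} - C{\left(-272,-202 \right)} = \left(- \frac{1}{4}\right) 18 - 115 = - \frac{9}{2} - 115 = - \frac{239}{2}$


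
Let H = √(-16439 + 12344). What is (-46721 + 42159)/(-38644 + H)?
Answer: 176293928/1493362831 + 13686*I*√455/1493362831 ≈ 0.11805 + 0.00019549*I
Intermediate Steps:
H = 3*I*√455 (H = √(-4095) = 3*I*√455 ≈ 63.992*I)
(-46721 + 42159)/(-38644 + H) = (-46721 + 42159)/(-38644 + 3*I*√455) = -4562/(-38644 + 3*I*√455)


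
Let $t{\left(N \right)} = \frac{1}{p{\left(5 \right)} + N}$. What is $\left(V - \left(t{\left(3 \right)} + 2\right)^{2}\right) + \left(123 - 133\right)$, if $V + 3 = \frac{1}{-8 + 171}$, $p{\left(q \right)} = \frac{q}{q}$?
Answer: $- \frac{47091}{2608} \approx -18.056$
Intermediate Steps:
$p{\left(q \right)} = 1$
$t{\left(N \right)} = \frac{1}{1 + N}$
$V = - \frac{488}{163}$ ($V = -3 + \frac{1}{-8 + 171} = -3 + \frac{1}{163} = - \frac{488}{163} \approx -2.9939$)
$\left(V - \left(t{\left(3 \right)} + 2\right)^{2}\right) + \left(123 - 133\right) = \left(- \frac{488}{163} - \left(\frac{1}{1 + 3} + 2\right)^{2}\right) + \left(123 - 133\right) = \left(- \frac{488}{163} - \left(\frac{1}{4} + 2\right)^{2}\right) + \left(123 - 133\right) = \left(- \frac{488}{163} - \left(\frac{1}{4} + 2\right)^{2}\right) - 10 = \left(- \frac{488}{163} - \left(\frac{9}{4}\right)^{2}\right) - 10 = \left(- \frac{488}{163} - \frac{81}{16}\right) - 10 = - \frac{21011}{2608} - 10 = - \frac{47091}{2608}$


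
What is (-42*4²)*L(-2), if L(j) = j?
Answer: 1344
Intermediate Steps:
(-42*4²)*L(-2) = -42*4²*(-2) = -42*16*(-2) = -672*(-2) = 1344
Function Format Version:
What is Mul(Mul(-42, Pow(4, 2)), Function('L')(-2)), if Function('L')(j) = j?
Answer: 1344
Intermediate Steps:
Mul(Mul(-42, Pow(4, 2)), Function('L')(-2)) = Mul(Mul(-42, Pow(4, 2)), -2) = Mul(Mul(-42, 16), -2) = Mul(-672, -2) = 1344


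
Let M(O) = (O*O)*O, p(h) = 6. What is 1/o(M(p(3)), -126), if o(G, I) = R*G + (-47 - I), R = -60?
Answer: -1/12881 ≈ -7.7634e-5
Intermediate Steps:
M(O) = O**3 (M(O) = O**2*O = O**3)
o(G, I) = -47 - I - 60*G (o(G, I) = -60*G + (-47 - I) = -47 - I - 60*G)
1/o(M(p(3)), -126) = 1/(-47 - 1*(-126) - 60*6**3) = 1/(-47 + 126 - 60*216) = 1/(-47 + 126 - 12960) = 1/(-12881) = -1/12881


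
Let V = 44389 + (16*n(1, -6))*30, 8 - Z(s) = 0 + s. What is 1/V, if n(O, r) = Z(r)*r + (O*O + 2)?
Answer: 1/5509 ≈ 0.00018152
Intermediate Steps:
Z(s) = 8 - s (Z(s) = 8 - (0 + s) = 8 - s)
n(O, r) = 2 + O² + r*(8 - r) (n(O, r) = (8 - r)*r + (O*O + 2) = r*(8 - r) + (O² + 2) = r*(8 - r) + (2 + O²) = 2 + O² + r*(8 - r))
V = 5509 (V = 44389 + (16*(2 + 1² - 1*(-6)*(-8 - 6)))*30 = 44389 + (16*(2 + 1 - 1*(-6)*(-14)))*30 = 44389 + (16*(2 + 1 - 84))*30 = 44389 + (16*(-81))*30 = 44389 - 1296*30 = 44389 - 38880 = 5509)
1/V = 1/5509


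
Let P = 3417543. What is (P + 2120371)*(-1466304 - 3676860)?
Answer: -28482399919896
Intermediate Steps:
(P + 2120371)*(-1466304 - 3676860) = (3417543 + 2120371)*(-1466304 - 3676860) = 5537914*(-5143164) = -28482399919896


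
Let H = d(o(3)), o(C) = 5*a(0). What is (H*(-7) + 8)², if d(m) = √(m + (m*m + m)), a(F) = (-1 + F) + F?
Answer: 799 - 112*√15 ≈ 365.23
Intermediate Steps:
a(F) = -1 + 2*F
o(C) = -5 (o(C) = 5*(-1 + 2*0) = 5*(-1 + 0) = 5*(-1) = -5)
d(m) = √(m² + 2*m) (d(m) = √(m + (m² + m)) = √(m + (m + m²)) = √(m² + 2*m))
H = √15 (H = √(-5*(2 - 5)) = √(-5*(-3)) = √15 ≈ 3.8730)
(H*(-7) + 8)² = (√15*(-7) + 8)² = (-7*√15 + 8)² = (8 - 7*√15)²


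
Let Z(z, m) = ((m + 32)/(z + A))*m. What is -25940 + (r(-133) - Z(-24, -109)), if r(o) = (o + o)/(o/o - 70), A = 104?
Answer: -143746637/5520 ≈ -26041.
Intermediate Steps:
Z(z, m) = m*(32 + m)/(104 + z) (Z(z, m) = ((m + 32)/(z + 104))*m = ((32 + m)/(104 + z))*m = m*(32 + m)/(104 + z))
r(o) = -2*o/69 (r(o) = (2*o)/(1 - 70) = (2*o)/(-69) = (2*o)*(-1/69) = -2*o/69)
-25940 + (r(-133) - Z(-24, -109)) = -25940 + (-2/69*(-133) - (-109)*(32 - 109)/(104 - 24)) = -25940 + (266/69 - (-109)*(-77)/80) = -25940 + (266/69 - 1*8393/80) = -25940 + (266/69 - 8393/80) = -25940 - 557837/5520 = -143746637/5520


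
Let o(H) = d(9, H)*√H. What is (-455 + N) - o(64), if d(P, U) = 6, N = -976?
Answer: -1479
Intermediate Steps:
o(H) = 6*√H
(-455 + N) - o(64) = (-455 - 976) - 6*√64 = -1431 - 6*8 = -1431 - 1*48 = -1431 - 48 = -1479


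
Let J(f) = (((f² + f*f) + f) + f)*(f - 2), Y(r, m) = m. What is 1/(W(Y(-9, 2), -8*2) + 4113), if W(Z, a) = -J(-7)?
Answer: 1/4869 ≈ 0.00020538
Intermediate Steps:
J(f) = (-2 + f)*(2*f + 2*f²) (J(f) = (((f² + f²) + f) + f)*(-2 + f) = ((2*f² + f) + f)*(-2 + f) = ((f + 2*f²) + f)*(-2 + f) = (2*f + 2*f²)*(-2 + f) = (-2 + f)*(2*f + 2*f²))
W(Z, a) = 756 (W(Z, a) = -2*(-7)*(-2 + (-7)² - 1*(-7)) = -2*(-7)*(-2 + 49 + 7) = -2*(-7)*54 = -1*(-756) = 756)
1/(W(Y(-9, 2), -8*2) + 4113) = 1/(756 + 4113) = 1/4869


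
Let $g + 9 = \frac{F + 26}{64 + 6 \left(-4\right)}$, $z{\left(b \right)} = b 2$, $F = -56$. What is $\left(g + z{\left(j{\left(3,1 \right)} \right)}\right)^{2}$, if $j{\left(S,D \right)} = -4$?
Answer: $\frac{5041}{16} \approx 315.06$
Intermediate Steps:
$z{\left(b \right)} = 2 b$
$g = - \frac{39}{4}$ ($g = -9 + \frac{-56 + 26}{64 + 6 \left(-4\right)} = -9 - \frac{30}{64 - 24} = -9 - \frac{30}{40} = -9 - \frac{3}{4} = - \frac{39}{4} \approx -9.75$)
$\left(g + z{\left(j{\left(3,1 \right)} \right)}\right)^{2} = \left(- \frac{39}{4} + 2 \left(-4\right)\right)^{2} = \left(- \frac{39}{4} - 8\right)^{2} = \left(- \frac{71}{4}\right)^{2} = \frac{5041}{16}$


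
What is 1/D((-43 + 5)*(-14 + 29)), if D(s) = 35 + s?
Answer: -1/535 ≈ -0.0018692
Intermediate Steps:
1/D((-43 + 5)*(-14 + 29)) = 1/(35 + (-43 + 5)*(-14 + 29)) = 1/(35 - 38*15) = 1/(35 - 570) = 1/(-535) = -1/535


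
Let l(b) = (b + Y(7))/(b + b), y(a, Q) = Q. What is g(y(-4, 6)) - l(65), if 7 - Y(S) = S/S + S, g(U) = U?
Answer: 358/65 ≈ 5.5077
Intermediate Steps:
Y(S) = 6 - S (Y(S) = 7 - (S/S + S) = 7 - (1 + S) = 7 + (-1 - S) = 6 - S)
l(b) = (-1 + b)/(2*b) (l(b) = (b + (6 - 1*7))/(b + b) = (b + (6 - 7))/((2*b)) = (b - 1)*(1/(2*b)) = (-1 + b)*(1/(2*b)) = (-1 + b)/(2*b))
g(y(-4, 6)) - l(65) = 6 - (-1 + 65)/(2*65) = 6 - 64/(2*65) = 6 - 1*32/65 = 6 - 32/65 = 358/65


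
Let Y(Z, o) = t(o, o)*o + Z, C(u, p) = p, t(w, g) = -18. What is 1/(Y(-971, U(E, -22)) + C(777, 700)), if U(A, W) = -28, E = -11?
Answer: 1/233 ≈ 0.0042918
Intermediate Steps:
Y(Z, o) = Z - 18*o (Y(Z, o) = -18*o + Z = Z - 18*o)
1/(Y(-971, U(E, -22)) + C(777, 700)) = 1/((-971 - 18*(-28)) + 700) = 1/((-971 + 504) + 700) = 1/(-467 + 700) = 1/233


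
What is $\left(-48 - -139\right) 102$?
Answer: $9282$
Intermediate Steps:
$\left(-48 - -139\right) 102 = \left(-48 + \left(-82 + 221\right)\right) 102 = \left(-48 + 139\right) 102 = 91 \cdot 102 = 9282$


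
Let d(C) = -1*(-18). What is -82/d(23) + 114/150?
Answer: -854/225 ≈ -3.7956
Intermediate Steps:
d(C) = 18
-82/d(23) + 114/150 = -82/18 + 114/150 = -82*1/18 + 114*(1/150) = -41/9 + 19/25 = -854/225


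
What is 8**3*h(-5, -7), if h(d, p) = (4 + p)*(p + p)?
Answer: 21504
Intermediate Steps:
h(d, p) = 2*p*(4 + p) (h(d, p) = (4 + p)*(2*p) = 2*p*(4 + p))
8**3*h(-5, -7) = 8**3*(2*(-7)*(4 - 7)) = 512*(2*(-7)*(-3)) = 512*42 = 21504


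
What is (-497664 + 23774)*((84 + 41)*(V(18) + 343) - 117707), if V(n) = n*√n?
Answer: 35462136480 - 3198757500*√2 ≈ 3.0938e+10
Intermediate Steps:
V(n) = n^(3/2)
(-497664 + 23774)*((84 + 41)*(V(18) + 343) - 117707) = (-497664 + 23774)*((84 + 41)*(18^(3/2) + 343) - 117707) = -473890*(125*(54*√2 + 343) - 117707) = -473890*(125*(343 + 54*√2) - 117707) = -473890*((42875 + 6750*√2) - 117707) = -473890*(-74832 + 6750*√2) = 35462136480 - 3198757500*√2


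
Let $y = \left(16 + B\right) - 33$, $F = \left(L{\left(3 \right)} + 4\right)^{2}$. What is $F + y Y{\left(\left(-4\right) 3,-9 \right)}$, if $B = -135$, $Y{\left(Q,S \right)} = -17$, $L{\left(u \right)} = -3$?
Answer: $2585$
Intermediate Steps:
$F = 1$ ($F = \left(-3 + 4\right)^{2} = 1^{2} = 1$)
$y = -152$ ($y = \left(16 - 135\right) - 33 = -119 - 33 = -152$)
$F + y Y{\left(\left(-4\right) 3,-9 \right)} = 1 - -2584 = 1 + 2584 = 2585$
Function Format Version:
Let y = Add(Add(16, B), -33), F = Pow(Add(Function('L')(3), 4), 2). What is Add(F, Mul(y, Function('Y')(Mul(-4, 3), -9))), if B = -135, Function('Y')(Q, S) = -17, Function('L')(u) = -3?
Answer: 2585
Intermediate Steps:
F = 1 (F = Pow(Add(-3, 4), 2) = Pow(1, 2) = 1)
y = -152 (y = Add(Add(16, -135), -33) = Add(-119, -33) = -152)
Add(F, Mul(y, Function('Y')(Mul(-4, 3), -9))) = Add(1, Mul(-152, -17)) = Add(1, 2584) = 2585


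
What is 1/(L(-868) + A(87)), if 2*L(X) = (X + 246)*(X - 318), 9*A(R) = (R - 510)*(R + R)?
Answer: 1/360668 ≈ 2.7726e-6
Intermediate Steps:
A(R) = 2*R*(-510 + R)/9 (A(R) = ((R - 510)*(R + R))/9 = ((-510 + R)*(2*R))/9 = (2*R*(-510 + R))/9 = 2*R*(-510 + R)/9)
L(X) = (-318 + X)*(246 + X)/2 (L(X) = ((X + 246)*(X - 318))/2 = ((246 + X)*(-318 + X))/2 = ((-318 + X)*(246 + X))/2 = (-318 + X)*(246 + X)/2)
1/(L(-868) + A(87)) = 1/((-39114 + (½)*(-868)² - 36*(-868)) + (2/9)*87*(-510 + 87)) = 1/((-39114 + (½)*753424 + 31248) + (2/9)*87*(-423)) = 1/((-39114 + 376712 + 31248) - 8178) = 1/(368846 - 8178) = 1/360668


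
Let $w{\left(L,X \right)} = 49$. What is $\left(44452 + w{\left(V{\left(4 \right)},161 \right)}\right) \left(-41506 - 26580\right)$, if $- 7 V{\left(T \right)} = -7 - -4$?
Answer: $-3029895086$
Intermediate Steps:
$V{\left(T \right)} = \frac{3}{7}$ ($V{\left(T \right)} = - \frac{-7 - -4}{7} = - \frac{-7 + 4}{7} = \left(- \frac{1}{7}\right) \left(-3\right) = \frac{3}{7}$)
$\left(44452 + w{\left(V{\left(4 \right)},161 \right)}\right) \left(-41506 - 26580\right) = \left(44452 + 49\right) \left(-41506 - 26580\right) = 44501 \left(-68086\right) = -3029895086$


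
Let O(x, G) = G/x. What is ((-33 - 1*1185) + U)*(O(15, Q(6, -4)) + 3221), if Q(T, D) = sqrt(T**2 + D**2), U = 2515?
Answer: 4177637 + 2594*sqrt(13)/15 ≈ 4.1783e+6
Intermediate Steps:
Q(T, D) = sqrt(D**2 + T**2)
((-33 - 1*1185) + U)*(O(15, Q(6, -4)) + 3221) = ((-33 - 1*1185) + 2515)*(sqrt((-4)**2 + 6**2)/15 + 3221) = ((-33 - 1185) + 2515)*(sqrt(16 + 36)*(1/15) + 3221) = (-1218 + 2515)*(sqrt(52)*(1/15) + 3221) = 1297*((2*sqrt(13))*(1/15) + 3221) = 1297*(2*sqrt(13)/15 + 3221) = 1297*(3221 + 2*sqrt(13)/15) = 4177637 + 2594*sqrt(13)/15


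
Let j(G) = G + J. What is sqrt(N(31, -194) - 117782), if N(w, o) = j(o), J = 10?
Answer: I*sqrt(117966) ≈ 343.46*I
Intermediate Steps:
j(G) = 10 + G (j(G) = G + 10 = 10 + G)
N(w, o) = 10 + o
sqrt(N(31, -194) - 117782) = sqrt((10 - 194) - 117782) = sqrt(-184 - 117782) = sqrt(-117966) = I*sqrt(117966)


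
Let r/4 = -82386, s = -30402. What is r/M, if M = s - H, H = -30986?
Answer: -41193/73 ≈ -564.29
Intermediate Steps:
M = 584 (M = -30402 - 1*(-30986) = -30402 + 30986 = 584)
r = -329544 (r = 4*(-82386) = -329544)
r/M = -329544/584 = -329544*1/584 = -41193/73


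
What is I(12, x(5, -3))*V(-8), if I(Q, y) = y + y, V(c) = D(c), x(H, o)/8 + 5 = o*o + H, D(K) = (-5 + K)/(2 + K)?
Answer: 312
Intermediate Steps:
D(K) = (-5 + K)/(2 + K)
x(H, o) = -40 + 8*H + 8*o² (x(H, o) = -40 + 8*(o*o + H) = -40 + 8*(o² + H) = -40 + 8*(H + o²) = -40 + (8*H + 8*o²) = -40 + 8*H + 8*o²)
V(c) = (-5 + c)/(2 + c)
I(Q, y) = 2*y
I(12, x(5, -3))*V(-8) = (2*(-40 + 8*5 + 8*(-3)²))*((-5 - 8)/(2 - 8)) = (2*(-40 + 40 + 8*9))*(-13/(-6)) = (2*(-40 + 40 + 72))*(-⅙*(-13)) = (2*72)*(13/6) = 144*(13/6) = 312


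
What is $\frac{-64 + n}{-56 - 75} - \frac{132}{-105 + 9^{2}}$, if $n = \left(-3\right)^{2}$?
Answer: $\frac{1551}{262} \approx 5.9198$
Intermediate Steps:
$n = 9$
$\frac{-64 + n}{-56 - 75} - \frac{132}{-105 + 9^{2}} = \frac{-64 + 9}{-56 - 75} - \frac{132}{-105 + 9^{2}} = - \frac{55}{-131} - \frac{132}{-105 + 81} = \left(-55\right) \left(- \frac{1}{131}\right) - \frac{132}{-24} = \frac{55}{131} - - \frac{11}{2} = \frac{55}{131} + \frac{11}{2} = \frac{1551}{262}$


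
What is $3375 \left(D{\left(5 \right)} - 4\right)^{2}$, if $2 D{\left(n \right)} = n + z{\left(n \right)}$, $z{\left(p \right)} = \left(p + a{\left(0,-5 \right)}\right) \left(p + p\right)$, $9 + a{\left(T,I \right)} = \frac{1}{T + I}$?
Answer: $\frac{6834375}{4} \approx 1.7086 \cdot 10^{6}$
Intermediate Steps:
$a{\left(T,I \right)} = -9 + \frac{1}{I + T}$ ($a{\left(T,I \right)} = -9 + \frac{1}{T + I} = -9 + \frac{1}{I + T}$)
$z{\left(p \right)} = 2 p \left(- \frac{46}{5} + p\right)$ ($z{\left(p \right)} = \left(p + \frac{1 - -45 - 0}{-5 + 0}\right) \left(p + p\right) = \left(p + \frac{1 + 45 + 0}{-5}\right) 2 p = \left(p - \frac{46}{5}\right) 2 p = \left(- \frac{46}{5} + p\right) 2 p = 2 p \left(- \frac{46}{5} + p\right)$)
$D{\left(n \right)} = \frac{n}{2} + \frac{n \left(-46 + 5 n\right)}{5}$ ($D{\left(n \right)} = \frac{n + \frac{2 n \left(-46 + 5 n\right)}{5}}{2} = \frac{n}{2} + \frac{n \left(-46 + 5 n\right)}{5}$)
$3375 \left(D{\left(5 \right)} - 4\right)^{2} = 3375 \left(\frac{1}{10} \cdot 5 \left(-87 + 10 \cdot 5\right) - 4\right)^{2} = 3375 \left(\frac{1}{10} \cdot 5 \left(-87 + 50\right) - 4\right)^{2} = 3375 \left(\frac{1}{10} \cdot 5 \left(-37\right) - 4\right)^{2} = 3375 \left(- \frac{37}{2} - 4\right)^{2} = 3375 \left(- \frac{45}{2}\right)^{2} = 3375 \cdot \frac{2025}{4} = \frac{6834375}{4}$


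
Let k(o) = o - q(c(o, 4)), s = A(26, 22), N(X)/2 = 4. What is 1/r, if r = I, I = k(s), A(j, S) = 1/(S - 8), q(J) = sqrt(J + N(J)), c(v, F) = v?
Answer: -14/1581 - 14*sqrt(1582)/1581 ≈ -0.36106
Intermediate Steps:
N(X) = 8 (N(X) = 2*4 = 8)
q(J) = sqrt(8 + J) (q(J) = sqrt(J + 8) = sqrt(8 + J))
A(j, S) = 1/(-8 + S)
s = 1/14 (s = 1/(-8 + 22) = 1/14 ≈ 0.071429)
k(o) = o - sqrt(8 + o)
I = 1/14 - sqrt(1582)/14 (I = 1/14 - sqrt(8 + 1/14) = 1/14 - sqrt(113/14) = 1/14 - sqrt(1582)/14 ≈ -2.7696)
r = 1/14 - sqrt(1582)/14 ≈ -2.7696
1/r = 1/(1/14 - sqrt(1582)/14)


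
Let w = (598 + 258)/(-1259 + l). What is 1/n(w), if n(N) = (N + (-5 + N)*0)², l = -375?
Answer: 667489/183184 ≈ 3.6438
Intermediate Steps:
w = -428/817 (w = (598 + 258)/(-1259 - 375) = 856/(-1634) = 856*(-1/1634) = -428/817 ≈ -0.52387)
n(N) = N² (n(N) = (N + 0)² = N²)
1/n(w) = 1/((-428/817)²) = 1/(183184/667489) = 667489/183184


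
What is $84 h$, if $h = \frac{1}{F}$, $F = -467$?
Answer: $- \frac{84}{467} \approx -0.17987$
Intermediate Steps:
$h = - \frac{1}{467}$ ($h = \frac{1}{-467} = - \frac{1}{467} \approx -0.0021413$)
$84 h = 84 \left(- \frac{1}{467}\right) = - \frac{84}{467}$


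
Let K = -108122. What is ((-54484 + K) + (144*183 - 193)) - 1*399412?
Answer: -535859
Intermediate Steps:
((-54484 + K) + (144*183 - 193)) - 1*399412 = ((-54484 - 108122) + (144*183 - 193)) - 1*399412 = (-162606 + (26352 - 193)) - 399412 = (-162606 + 26159) - 399412 = -136447 - 399412 = -535859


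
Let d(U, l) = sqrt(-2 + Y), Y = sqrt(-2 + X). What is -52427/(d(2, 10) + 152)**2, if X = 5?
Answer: -52427/(152 + I*sqrt(2 - sqrt(3)))**2 ≈ -2.2691 + 0.015455*I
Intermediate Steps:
Y = sqrt(3) (Y = sqrt(-2 + 5) = sqrt(3) ≈ 1.7320)
d(U, l) = sqrt(-2 + sqrt(3))
-52427/(d(2, 10) + 152)**2 = -52427/(sqrt(-2 + sqrt(3)) + 152)**2 = -52427/(152 + sqrt(-2 + sqrt(3)))**2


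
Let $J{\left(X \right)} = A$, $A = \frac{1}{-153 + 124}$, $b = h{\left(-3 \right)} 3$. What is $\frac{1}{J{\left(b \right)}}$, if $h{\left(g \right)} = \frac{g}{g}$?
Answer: $-29$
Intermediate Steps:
$h{\left(g \right)} = 1$
$b = 3$ ($b = 1 \cdot 3 = 3$)
$A = - \frac{1}{29}$ ($A = \frac{1}{-29} = - \frac{1}{29} \approx -0.034483$)
$J{\left(X \right)} = - \frac{1}{29}$
$\frac{1}{J{\left(b \right)}} = \frac{1}{- \frac{1}{29}} = -29$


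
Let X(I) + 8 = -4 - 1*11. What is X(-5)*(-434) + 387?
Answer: 10369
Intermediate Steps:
X(I) = -23 (X(I) = -8 + (-4 - 1*11) = -8 + (-4 - 11) = -8 - 15 = -23)
X(-5)*(-434) + 387 = -23*(-434) + 387 = 9982 + 387 = 10369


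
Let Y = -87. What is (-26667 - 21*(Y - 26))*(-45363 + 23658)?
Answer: 527301270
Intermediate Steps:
(-26667 - 21*(Y - 26))*(-45363 + 23658) = (-26667 - 21*(-87 - 26))*(-45363 + 23658) = (-26667 - 21*(-113))*(-21705) = (-26667 + 2373)*(-21705) = -24294*(-21705) = 527301270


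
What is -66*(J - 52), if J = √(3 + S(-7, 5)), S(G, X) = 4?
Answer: 3432 - 66*√7 ≈ 3257.4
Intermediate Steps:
J = √7 (J = √(3 + 4) = √7 ≈ 2.6458)
-66*(J - 52) = -66*(√7 - 52) = -66*(-52 + √7) = 3432 - 66*√7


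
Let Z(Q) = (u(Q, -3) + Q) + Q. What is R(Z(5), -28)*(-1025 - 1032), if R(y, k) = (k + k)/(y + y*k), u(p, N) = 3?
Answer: -115192/351 ≈ -328.18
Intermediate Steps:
Z(Q) = 3 + 2*Q (Z(Q) = (3 + Q) + Q = 3 + 2*Q)
R(y, k) = 2*k/(y + k*y) (R(y, k) = (2*k)/(y + k*y) = 2*k/(y + k*y))
R(Z(5), -28)*(-1025 - 1032) = (2*(-28)/((3 + 2*5)*(1 - 28)))*(-1025 - 1032) = (2*(-28)/((3 + 10)*(-27)))*(-2057) = (2*(-28)*(-1/27)/13)*(-2057) = (2*(-28)*(1/13)*(-1/27))*(-2057) = (56/351)*(-2057) = -115192/351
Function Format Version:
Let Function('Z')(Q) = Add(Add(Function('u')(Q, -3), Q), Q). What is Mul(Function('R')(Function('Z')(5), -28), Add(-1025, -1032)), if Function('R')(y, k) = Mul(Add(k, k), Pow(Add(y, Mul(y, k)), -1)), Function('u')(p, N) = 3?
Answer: Rational(-115192, 351) ≈ -328.18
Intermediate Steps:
Function('Z')(Q) = Add(3, Mul(2, Q)) (Function('Z')(Q) = Add(Add(3, Q), Q) = Add(3, Mul(2, Q)))
Function('R')(y, k) = Mul(2, k, Pow(Add(y, Mul(k, y)), -1)) (Function('R')(y, k) = Mul(Mul(2, k), Pow(Add(y, Mul(k, y)), -1)) = Mul(2, k, Pow(Add(y, Mul(k, y)), -1)))
Mul(Function('R')(Function('Z')(5), -28), Add(-1025, -1032)) = Mul(Mul(2, -28, Pow(Add(3, Mul(2, 5)), -1), Pow(Add(1, -28), -1)), Add(-1025, -1032)) = Mul(Mul(2, -28, Pow(Add(3, 10), -1), Pow(-27, -1)), -2057) = Mul(Mul(2, -28, Pow(13, -1), Rational(-1, 27)), -2057) = Mul(Mul(2, -28, Rational(1, 13), Rational(-1, 27)), -2057) = Mul(Rational(56, 351), -2057) = Rational(-115192, 351)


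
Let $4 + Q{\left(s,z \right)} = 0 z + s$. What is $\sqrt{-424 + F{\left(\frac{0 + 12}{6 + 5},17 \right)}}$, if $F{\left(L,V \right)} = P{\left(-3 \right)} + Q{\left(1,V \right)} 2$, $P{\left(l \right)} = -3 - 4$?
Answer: $i \sqrt{437} \approx 20.905 i$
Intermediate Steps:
$Q{\left(s,z \right)} = -4 + s$ ($Q{\left(s,z \right)} = -4 + \left(0 z + s\right) = -4 + \left(0 + s\right) = -4 + s$)
$P{\left(l \right)} = -7$ ($P{\left(l \right)} = -3 - 4 = -7$)
$F{\left(L,V \right)} = -13$ ($F{\left(L,V \right)} = -7 + \left(-4 + 1\right) 2 = -7 - 6 = -13$)
$\sqrt{-424 + F{\left(\frac{0 + 12}{6 + 5},17 \right)}} = \sqrt{-424 - 13} = \sqrt{-437} = i \sqrt{437}$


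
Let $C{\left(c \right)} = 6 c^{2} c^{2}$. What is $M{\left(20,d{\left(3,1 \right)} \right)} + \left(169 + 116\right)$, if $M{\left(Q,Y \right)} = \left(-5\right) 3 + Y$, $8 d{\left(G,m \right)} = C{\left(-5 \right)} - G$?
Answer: $\frac{5907}{8} \approx 738.38$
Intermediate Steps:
$C{\left(c \right)} = 6 c^{4}$
$d{\left(G,m \right)} = \frac{1875}{4} - \frac{G}{8}$ ($d{\left(G,m \right)} = \frac{6 \left(-5\right)^{4} - G}{8} = \frac{6 \cdot 625 - G}{8} = \frac{3750 - G}{8} = \frac{1875}{4} - \frac{G}{8}$)
$M{\left(Q,Y \right)} = -15 + Y$
$M{\left(20,d{\left(3,1 \right)} \right)} + \left(169 + 116\right) = \left(-15 + \left(\frac{1875}{4} - \frac{3}{8}\right)\right) + \left(169 + 116\right) = \left(-15 + \left(\frac{1875}{4} - \frac{3}{8}\right)\right) + 285 = \left(-15 + \frac{3747}{8}\right) + 285 = \frac{3627}{8} + 285 = \frac{5907}{8}$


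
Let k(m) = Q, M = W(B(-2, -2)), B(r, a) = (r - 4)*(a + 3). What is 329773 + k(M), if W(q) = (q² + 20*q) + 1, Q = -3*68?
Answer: 329569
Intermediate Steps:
Q = -204
B(r, a) = (-4 + r)*(3 + a)
W(q) = 1 + q² + 20*q
M = -83 (M = 1 + (-12 - 4*(-2) + 3*(-2) - 2*(-2))² + 20*(-12 - 4*(-2) + 3*(-2) - 2*(-2)) = 1 + (-12 + 8 - 6 + 4)² + 20*(-12 + 8 - 6 + 4) = 1 + (-6)² + 20*(-6) = 1 + 36 - 120 = -83)
k(m) = -204
329773 + k(M) = 329773 - 204 = 329569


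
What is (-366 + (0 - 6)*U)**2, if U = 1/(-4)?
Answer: 531441/4 ≈ 1.3286e+5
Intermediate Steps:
U = -1/4 ≈ -0.25000
(-366 + (0 - 6)*U)**2 = (-366 + (0 - 6)*(-1/4))**2 = (-366 - 6*(-1/4))**2 = (-366 + 3/2)**2 = (-729/2)**2 = 531441/4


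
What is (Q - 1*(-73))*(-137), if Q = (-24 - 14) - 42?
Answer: 959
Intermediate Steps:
Q = -80 (Q = -38 - 42 = -80)
(Q - 1*(-73))*(-137) = (-80 - 1*(-73))*(-137) = (-80 + 73)*(-137) = -7*(-137) = 959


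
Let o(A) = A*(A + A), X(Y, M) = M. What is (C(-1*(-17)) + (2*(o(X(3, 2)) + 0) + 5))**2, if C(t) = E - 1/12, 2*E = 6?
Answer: 82369/144 ≈ 572.01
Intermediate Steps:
E = 3 (E = (1/2)*6 = 3)
o(A) = 2*A**2 (o(A) = A*(2*A) = 2*A**2)
C(t) = 35/12 (C(t) = 3 - 1/12 = 35/12)
(C(-1*(-17)) + (2*(o(X(3, 2)) + 0) + 5))**2 = (35/12 + (2*(2*2**2 + 0) + 5))**2 = (35/12 + (2*(2*4 + 0) + 5))**2 = (35/12 + (2*(8 + 0) + 5))**2 = (35/12 + (2*8 + 5))**2 = (35/12 + (16 + 5))**2 = (35/12 + 21)**2 = (287/12)**2 = 82369/144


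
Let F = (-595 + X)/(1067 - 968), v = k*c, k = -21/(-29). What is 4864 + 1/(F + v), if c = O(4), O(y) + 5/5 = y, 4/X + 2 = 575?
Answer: 30705749989/6313198 ≈ 4863.7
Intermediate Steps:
X = 4/573 (X = 4/(-2 + 575) = 4/573 ≈ 0.0069808)
O(y) = -1 + y
c = 3 (c = -1 + 4 = 3)
k = 21/29 (k = -21*(-1/29) = 21/29 ≈ 0.72414)
v = 63/29 (v = (21/29)*3 = 63/29 ≈ 2.1724)
F = -340931/56727 (F = (-595 + 4/573)/(1067 - 968) = -340931/573/99 = -340931/573*1/99 = -340931/56727 ≈ -6.0100)
4864 + 1/(F + v) = 4864 + 1/(-340931/56727 + 63/29) = 4864 + 1/(-6313198/1645083) = 4864 - 1645083/6313198 = 30705749989/6313198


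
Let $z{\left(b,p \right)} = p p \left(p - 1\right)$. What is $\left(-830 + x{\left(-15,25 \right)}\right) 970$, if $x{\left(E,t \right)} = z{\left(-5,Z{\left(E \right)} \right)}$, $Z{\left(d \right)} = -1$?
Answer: $-807040$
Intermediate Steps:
$z{\left(b,p \right)} = p^{2} \left(-1 + p\right)$ ($z{\left(b,p \right)} = p^{2} \left(p - 1\right) = p^{2} \left(-1 + p\right)$)
$x{\left(E,t \right)} = -2$ ($x{\left(E,t \right)} = \left(-1\right)^{2} \left(-1 - 1\right) = 1 \left(-2\right) = -2$)
$\left(-830 + x{\left(-15,25 \right)}\right) 970 = \left(-830 - 2\right) 970 = \left(-832\right) 970 = -807040$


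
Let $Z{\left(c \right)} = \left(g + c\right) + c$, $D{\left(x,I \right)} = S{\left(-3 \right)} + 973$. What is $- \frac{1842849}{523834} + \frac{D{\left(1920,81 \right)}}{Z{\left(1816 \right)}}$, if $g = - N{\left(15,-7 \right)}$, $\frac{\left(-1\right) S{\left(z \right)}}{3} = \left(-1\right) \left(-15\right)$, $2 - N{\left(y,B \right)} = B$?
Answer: $- \frac{6190523975}{1897850582} \approx -3.2619$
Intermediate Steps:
$N{\left(y,B \right)} = 2 - B$
$S{\left(z \right)} = -45$ ($S{\left(z \right)} = - 3 \left(\left(-1\right) \left(-15\right)\right) = \left(-3\right) 15 = -45$)
$g = -9$ ($g = - (2 - -7) = - (2 + 7) = \left(-1\right) 9 = -9$)
$D{\left(x,I \right)} = 928$ ($D{\left(x,I \right)} = -45 + 973 = 928$)
$Z{\left(c \right)} = -9 + 2 c$ ($Z{\left(c \right)} = \left(-9 + c\right) + c = -9 + 2 c$)
$- \frac{1842849}{523834} + \frac{D{\left(1920,81 \right)}}{Z{\left(1816 \right)}} = - \frac{1842849}{523834} + \frac{928}{-9 + 2 \cdot 1816} = \left(-1842849\right) \frac{1}{523834} + \frac{928}{-9 + 3632} = - \frac{1842849}{523834} + \frac{928}{3623} = - \frac{6190523975}{1897850582}$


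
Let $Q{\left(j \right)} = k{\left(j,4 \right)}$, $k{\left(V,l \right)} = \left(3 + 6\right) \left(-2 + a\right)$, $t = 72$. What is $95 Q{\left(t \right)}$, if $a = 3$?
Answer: $855$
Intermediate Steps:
$k{\left(V,l \right)} = 9$ ($k{\left(V,l \right)} = \left(3 + 6\right) \left(-2 + 3\right) = 9 \cdot 1 = 9$)
$Q{\left(j \right)} = 9$
$95 Q{\left(t \right)} = 95 \cdot 9 = 855$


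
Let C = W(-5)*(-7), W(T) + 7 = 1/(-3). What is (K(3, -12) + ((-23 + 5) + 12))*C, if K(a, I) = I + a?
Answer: -770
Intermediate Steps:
W(T) = -22/3 (W(T) = -7 + 1/(-3) = -7 - ⅓ = -22/3)
C = 154/3 (C = -22/3*(-7) = 154/3 ≈ 51.333)
(K(3, -12) + ((-23 + 5) + 12))*C = ((-12 + 3) + ((-23 + 5) + 12))*(154/3) = (-9 + (-18 + 12))*(154/3) = (-9 - 6)*(154/3) = -15*154/3 = -770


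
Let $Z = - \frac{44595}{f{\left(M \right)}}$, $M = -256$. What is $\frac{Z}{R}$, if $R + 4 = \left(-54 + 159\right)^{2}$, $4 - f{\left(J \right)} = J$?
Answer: $- \frac{8919}{573092} \approx -0.015563$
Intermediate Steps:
$f{\left(J \right)} = 4 - J$
$Z = - \frac{8919}{52}$ ($Z = - \frac{44595}{4 - -256} = - \frac{44595}{4 + 256} = - \frac{44595}{260} = \left(-44595\right) \frac{1}{260} = - \frac{8919}{52} \approx -171.52$)
$R = 11021$ ($R = -4 + \left(-54 + 159\right)^{2} = -4 + 105^{2} = -4 + 11025 = 11021$)
$\frac{Z}{R} = - \frac{8919}{52 \cdot 11021} = \left(- \frac{8919}{52}\right) \frac{1}{11021} = - \frac{8919}{573092}$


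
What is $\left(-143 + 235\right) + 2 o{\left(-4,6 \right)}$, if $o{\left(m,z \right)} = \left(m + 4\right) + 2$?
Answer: $96$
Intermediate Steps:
$o{\left(m,z \right)} = 6 + m$ ($o{\left(m,z \right)} = \left(4 + m\right) + 2 = 6 + m$)
$\left(-143 + 235\right) + 2 o{\left(-4,6 \right)} = \left(-143 + 235\right) + 2 \left(6 - 4\right) = 92 + 2 \cdot 2 = 92 + 4 = 96$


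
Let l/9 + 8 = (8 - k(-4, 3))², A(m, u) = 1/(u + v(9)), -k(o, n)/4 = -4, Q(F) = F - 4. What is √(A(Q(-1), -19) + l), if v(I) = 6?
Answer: √85163/13 ≈ 22.448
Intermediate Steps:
Q(F) = -4 + F
k(o, n) = 16 (k(o, n) = -4*(-4) = 16)
A(m, u) = 1/(6 + u) (A(m, u) = 1/(u + 6) = 1/(6 + u))
l = 504 (l = -72 + 9*(8 - 1*16)² = -72 + 9*(8 - 16)² = -72 + 9*(-8)² = -72 + 9*64 = -72 + 576 = 504)
√(A(Q(-1), -19) + l) = √(1/(6 - 19) + 504) = √(1/(-13) + 504) = √(-1/13 + 504) = √(6551/13) = √85163/13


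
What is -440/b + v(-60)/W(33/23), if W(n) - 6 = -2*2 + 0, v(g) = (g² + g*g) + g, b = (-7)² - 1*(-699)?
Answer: 60680/17 ≈ 3569.4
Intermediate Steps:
b = 748 (b = 49 + 699 = 748)
v(g) = g + 2*g² (v(g) = (g² + g²) + g = 2*g² + g = g + 2*g²)
W(n) = 2 (W(n) = 6 + (-2*2 + 0) = 6 + (-4 + 0) = 6 - 4 = 2)
-440/b + v(-60)/W(33/23) = -440/748 - 60*(1 + 2*(-60))/2 = -440*1/748 - 60*(1 - 120)*(½) = -10/17 - 60*(-119)*(½) = -10/17 + 7140*(½) = -10/17 + 3570 = 60680/17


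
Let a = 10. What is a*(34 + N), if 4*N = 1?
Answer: 685/2 ≈ 342.50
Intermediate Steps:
N = ¼ (N = (¼)*1 = ¼ ≈ 0.25000)
a*(34 + N) = 10*(34 + ¼) = 10*(137/4) = 685/2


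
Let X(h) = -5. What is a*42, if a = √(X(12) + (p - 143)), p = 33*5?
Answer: 42*√17 ≈ 173.17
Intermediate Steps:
p = 165
a = √17 (a = √(-5 + (165 - 143)) = √(-5 + 22) = √17 ≈ 4.1231)
a*42 = √17*42 = 42*√17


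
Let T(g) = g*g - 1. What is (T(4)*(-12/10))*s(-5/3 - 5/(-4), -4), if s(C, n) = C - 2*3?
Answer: 231/2 ≈ 115.50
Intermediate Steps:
s(C, n) = -6 + C (s(C, n) = C - 6 = -6 + C)
T(g) = -1 + g² (T(g) = g² - 1 = -1 + g²)
(T(4)*(-12/10))*s(-5/3 - 5/(-4), -4) = ((-1 + 4²)*(-12/10))*(-6 + (-5/3 - 5/(-4))) = ((-1 + 16)*(-12*⅒))*(-6 + (-5*⅓ - 5*(-¼))) = (15*(-6/5))*(-6 + (-5/3 + 5/4)) = -18*(-6 - 5/12) = -18*(-77/12) = 231/2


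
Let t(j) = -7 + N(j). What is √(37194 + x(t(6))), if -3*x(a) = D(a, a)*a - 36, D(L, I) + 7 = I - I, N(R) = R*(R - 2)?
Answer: √335211/3 ≈ 192.99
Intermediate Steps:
N(R) = R*(-2 + R)
D(L, I) = -7 (D(L, I) = -7 + (I - I) = -7 + 0 = -7)
t(j) = -7 + j*(-2 + j)
x(a) = 12 + 7*a/3 (x(a) = -(-7*a - 36)/3 = -(-36 - 7*a)/3 = 12 + 7*a/3)
√(37194 + x(t(6))) = √(37194 + (12 + 7*(-7 + 6*(-2 + 6))/3)) = √(37194 + (12 + 7*(-7 + 6*4)/3)) = √(37194 + (12 + 7*(-7 + 24)/3)) = √(37194 + (12 + (7/3)*17)) = √(37194 + (12 + 119/3)) = √(37194 + 155/3) = √(111737/3) = √335211/3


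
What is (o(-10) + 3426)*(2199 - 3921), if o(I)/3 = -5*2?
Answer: -5847912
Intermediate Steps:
o(I) = -30 (o(I) = 3*(-5*2) = 3*(-10) = -30)
(o(-10) + 3426)*(2199 - 3921) = (-30 + 3426)*(2199 - 3921) = 3396*(-1722) = -5847912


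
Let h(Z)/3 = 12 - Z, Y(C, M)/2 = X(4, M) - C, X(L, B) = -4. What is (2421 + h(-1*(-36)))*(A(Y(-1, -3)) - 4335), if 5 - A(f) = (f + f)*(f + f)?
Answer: -10509426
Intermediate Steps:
Y(C, M) = -8 - 2*C (Y(C, M) = 2*(-4 - C) = -8 - 2*C)
A(f) = 5 - 4*f² (A(f) = 5 - (f + f)*(f + f) = 5 - 2*f*2*f = 5 - 4*f²)
h(Z) = 36 - 3*Z (h(Z) = 3*(12 - Z) = 36 - 3*Z)
(2421 + h(-1*(-36)))*(A(Y(-1, -3)) - 4335) = (2421 + (36 - (-3)*(-36)))*((5 - 4*(-8 - 2*(-1))²) - 4335) = (2421 + (36 - 3*36))*((5 - 4*(-8 + 2)²) - 4335) = (2421 + (36 - 108))*((5 - 4*(-6)²) - 4335) = (2421 - 72)*((5 - 4*36) - 4335) = 2349*((5 - 144) - 4335) = 2349*(-139 - 4335) = 2349*(-4474) = -10509426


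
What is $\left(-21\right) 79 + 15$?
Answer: $-1644$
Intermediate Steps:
$\left(-21\right) 79 + 15 = -1659 + 15 = -1644$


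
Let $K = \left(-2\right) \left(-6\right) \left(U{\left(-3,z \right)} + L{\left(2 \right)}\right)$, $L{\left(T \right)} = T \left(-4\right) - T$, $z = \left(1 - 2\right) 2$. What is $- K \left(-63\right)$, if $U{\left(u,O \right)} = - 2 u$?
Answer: $-3024$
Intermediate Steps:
$z = -2$ ($z = \left(-1\right) 2 = -2$)
$L{\left(T \right)} = - 5 T$ ($L{\left(T \right)} = - 4 T - T = - 5 T$)
$K = -48$ ($K = \left(-2\right) \left(-6\right) \left(\left(-2\right) \left(-3\right) - 10\right) = 12 \left(6 - 10\right) = 12 \left(-4\right) = -48$)
$- K \left(-63\right) = - \left(-48\right) \left(-63\right) = \left(-1\right) 3024 = -3024$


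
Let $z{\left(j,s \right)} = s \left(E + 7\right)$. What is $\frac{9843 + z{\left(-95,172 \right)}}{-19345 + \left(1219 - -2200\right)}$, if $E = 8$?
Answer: $- \frac{12423}{15926} \approx -0.78005$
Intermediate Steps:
$z{\left(j,s \right)} = 15 s$ ($z{\left(j,s \right)} = s \left(8 + 7\right) = s 15 = 15 s$)
$\frac{9843 + z{\left(-95,172 \right)}}{-19345 + \left(1219 - -2200\right)} = \frac{9843 + 15 \cdot 172}{-19345 + \left(1219 - -2200\right)} = \frac{9843 + 2580}{-19345 + \left(1219 + 2200\right)} = \frac{12423}{-19345 + 3419} = \frac{12423}{-15926} = 12423 \left(- \frac{1}{15926}\right) = - \frac{12423}{15926}$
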